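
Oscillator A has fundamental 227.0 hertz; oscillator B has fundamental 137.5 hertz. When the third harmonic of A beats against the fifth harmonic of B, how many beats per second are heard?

6.5 Hz

Third harmonic of the first: 3·227.0 = 681.0 Hz.
Fifth harmonic of the second: 5·137.5 = 687.5 Hz.
f_beat = |681.0 − 687.5| = 6.5 Hz.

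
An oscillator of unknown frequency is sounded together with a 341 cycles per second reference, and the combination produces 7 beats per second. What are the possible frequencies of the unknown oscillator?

334 Hz or 348 Hz

|f − 341| = 7, so f = 341 ± 7.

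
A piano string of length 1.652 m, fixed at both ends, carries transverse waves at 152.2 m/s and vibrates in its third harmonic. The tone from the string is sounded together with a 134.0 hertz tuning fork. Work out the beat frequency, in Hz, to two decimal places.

For a string fixed at both ends, f_n = n·v/(2L) = 3·152.2/(2·1.652) = 138.1961 Hz.
f_beat = |138.1961 − 134.0| = 4.20 Hz.

4.20 Hz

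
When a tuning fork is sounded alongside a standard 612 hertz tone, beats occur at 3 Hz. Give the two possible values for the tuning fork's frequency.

|f − 612| = 3, so f = 612 ± 3.

609 Hz or 615 Hz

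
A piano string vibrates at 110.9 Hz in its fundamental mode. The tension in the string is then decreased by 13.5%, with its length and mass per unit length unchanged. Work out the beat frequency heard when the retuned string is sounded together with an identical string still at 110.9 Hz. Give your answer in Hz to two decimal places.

For a string, f ∝ √T, so the new frequency is 110.9·√0.865 = 103.1430 Hz.
f_beat = |103.1430 − 110.9| = 7.76 Hz.

7.76 Hz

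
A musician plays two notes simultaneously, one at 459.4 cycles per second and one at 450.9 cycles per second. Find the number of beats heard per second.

8.5 Hz

f_beat = |f₁ − f₂|.
|459.4 − 450.9| = 8.5 Hz.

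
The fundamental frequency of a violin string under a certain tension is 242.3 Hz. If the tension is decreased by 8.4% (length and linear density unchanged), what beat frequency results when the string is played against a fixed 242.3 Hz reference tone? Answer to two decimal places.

10.40 Hz

For a string, f ∝ √T, so the new frequency is 242.3·√0.916 = 231.9002 Hz.
f_beat = |231.9002 − 242.3| = 10.40 Hz.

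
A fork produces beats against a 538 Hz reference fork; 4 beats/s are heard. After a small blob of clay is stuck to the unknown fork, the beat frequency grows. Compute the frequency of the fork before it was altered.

534 Hz

|f − 538| = 4, so the fork was at either 534 Hz or 542 Hz.
Adding mass to a fork lowers its frequency; the adjustment lowers the fork's frequency.
The beat rate rose, so the adjustment moved the fork further from 538 Hz — it was already below the reference.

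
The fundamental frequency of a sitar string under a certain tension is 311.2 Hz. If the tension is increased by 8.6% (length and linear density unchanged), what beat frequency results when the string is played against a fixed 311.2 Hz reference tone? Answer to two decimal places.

13.11 Hz

For a string, f ∝ √T, so the new frequency is 311.2·√1.086 = 324.3056 Hz.
f_beat = |324.3056 − 311.2| = 13.11 Hz.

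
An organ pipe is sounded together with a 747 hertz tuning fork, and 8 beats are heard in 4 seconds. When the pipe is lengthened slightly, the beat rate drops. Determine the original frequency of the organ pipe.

749 Hz

Beat frequency = 8/4 = 2 Hz.
|f − 747| = 2, so the organ pipe was at either 745 Hz or 749 Hz.
A longer pipe has a lower fundamental; the adjustment lowers the organ pipe's frequency.
The beat rate fell, so the adjustment moved the organ pipe toward 747 Hz — it must have started above the reference.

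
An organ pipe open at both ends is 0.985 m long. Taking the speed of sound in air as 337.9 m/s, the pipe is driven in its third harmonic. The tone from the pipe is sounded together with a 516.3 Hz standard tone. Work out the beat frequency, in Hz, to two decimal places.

Open pipe: f_n = n·v/(2L) = 3·337.9/(2·0.985) = 514.5685 Hz.
f_beat = |514.5685 − 516.3| = 1.73 Hz.

1.73 Hz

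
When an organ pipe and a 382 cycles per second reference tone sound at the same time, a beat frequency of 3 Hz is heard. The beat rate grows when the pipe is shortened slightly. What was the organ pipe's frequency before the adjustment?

385 Hz

|f − 382| = 3, so the organ pipe was at either 379 Hz or 385 Hz.
A shorter pipe has a higher fundamental; the adjustment raises the organ pipe's frequency.
The beat rate rose, so the adjustment moved the organ pipe further from 382 Hz — it was already above the reference.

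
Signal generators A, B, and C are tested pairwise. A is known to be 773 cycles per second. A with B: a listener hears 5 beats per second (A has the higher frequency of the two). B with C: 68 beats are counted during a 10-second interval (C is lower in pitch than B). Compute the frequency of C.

B is below A, so f_B = 773 − 5 = 768 Hz.
B–C: Beat frequency = 68/10 = 6.8 Hz.
C is below B, so f_C = 768 − 6.8 = 761.2 Hz.

761.2 Hz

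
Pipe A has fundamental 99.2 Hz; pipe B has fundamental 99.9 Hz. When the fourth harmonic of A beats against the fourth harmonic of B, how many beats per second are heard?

2.8 Hz

Fourth harmonic of the first: 4·99.2 = 396.8 Hz.
Fourth harmonic of the second: 4·99.9 = 399.6 Hz.
f_beat = |396.8 − 399.6| = 2.8 Hz.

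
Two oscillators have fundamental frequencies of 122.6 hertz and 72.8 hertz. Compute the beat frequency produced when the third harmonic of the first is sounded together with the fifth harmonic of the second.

3.8 Hz

Third harmonic of the first: 3·122.6 = 367.8 Hz.
Fifth harmonic of the second: 5·72.8 = 364.0 Hz.
f_beat = |367.8 − 364.0| = 3.8 Hz.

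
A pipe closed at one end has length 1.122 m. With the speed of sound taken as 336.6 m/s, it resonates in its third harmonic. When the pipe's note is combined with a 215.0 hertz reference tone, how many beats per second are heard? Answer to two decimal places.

10.00 Hz

Closed pipe (odd harmonics): f_n = n·v/(4L) = 3·336.6/(4·1.122) = 225.0000 Hz.
f_beat = |225.0000 − 215.0| = 10.00 Hz.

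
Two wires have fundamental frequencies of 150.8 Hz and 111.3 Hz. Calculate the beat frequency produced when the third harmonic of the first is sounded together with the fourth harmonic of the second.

7.2 Hz

Third harmonic of the first: 3·150.8 = 452.4 Hz.
Fourth harmonic of the second: 4·111.3 = 445.2 Hz.
f_beat = |452.4 − 445.2| = 7.2 Hz.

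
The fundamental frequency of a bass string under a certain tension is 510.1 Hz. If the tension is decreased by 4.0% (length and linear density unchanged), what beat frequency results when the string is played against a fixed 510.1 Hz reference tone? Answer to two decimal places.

10.31 Hz

For a string, f ∝ √T, so the new frequency is 510.1·√0.960 = 499.7939 Hz.
f_beat = |499.7939 − 510.1| = 10.31 Hz.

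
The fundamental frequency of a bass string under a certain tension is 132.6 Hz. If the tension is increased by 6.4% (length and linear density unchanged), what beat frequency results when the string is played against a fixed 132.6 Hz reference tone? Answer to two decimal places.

4.18 Hz

For a string, f ∝ √T, so the new frequency is 132.6·√1.064 = 136.7774 Hz.
f_beat = |136.7774 − 132.6| = 4.18 Hz.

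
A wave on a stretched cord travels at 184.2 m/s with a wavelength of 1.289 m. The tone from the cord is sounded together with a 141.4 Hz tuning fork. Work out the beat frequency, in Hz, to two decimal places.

1.50 Hz

Source frequency f = v/λ = 184.2/1.289 = 142.9015 Hz.
f_beat = |142.9015 − 141.4| = 1.50 Hz.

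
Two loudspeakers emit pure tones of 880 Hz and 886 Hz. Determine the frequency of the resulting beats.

6 Hz

f_beat = |f₁ − f₂|.
|880 − 886| = 6 Hz.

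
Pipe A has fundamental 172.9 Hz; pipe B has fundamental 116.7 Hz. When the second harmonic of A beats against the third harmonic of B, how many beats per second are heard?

Second harmonic of the first: 2·172.9 = 345.8 Hz.
Third harmonic of the second: 3·116.7 = 350.1 Hz.
f_beat = |345.8 − 350.1| = 4.3 Hz.

4.3 Hz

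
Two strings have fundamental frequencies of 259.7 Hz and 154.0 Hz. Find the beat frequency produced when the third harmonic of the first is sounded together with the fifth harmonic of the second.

9.1 Hz

Third harmonic of the first: 3·259.7 = 779.1 Hz.
Fifth harmonic of the second: 5·154.0 = 770.0 Hz.
f_beat = |779.1 − 770.0| = 9.1 Hz.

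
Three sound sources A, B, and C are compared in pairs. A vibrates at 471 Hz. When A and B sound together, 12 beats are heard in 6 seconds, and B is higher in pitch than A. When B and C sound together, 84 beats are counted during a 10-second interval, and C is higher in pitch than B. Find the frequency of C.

481.4 Hz

A–B: Beat frequency = 12/6 = 2 Hz.
B is above A, so f_B = 471 + 2 = 473 Hz.
B–C: Beat frequency = 84/10 = 8.4 Hz.
C is above B, so f_C = 473 + 8.4 = 481.4 Hz.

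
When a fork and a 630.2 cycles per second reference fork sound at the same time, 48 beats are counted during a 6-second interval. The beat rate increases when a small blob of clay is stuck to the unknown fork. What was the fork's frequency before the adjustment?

622.2 Hz

Beat frequency = 48/6 = 8 Hz.
|f − 630.2| = 8, so the fork was at either 622.2 Hz or 638.2 Hz.
Adding mass to a fork lowers its frequency; the adjustment lowers the fork's frequency.
The beat rate rose, so the adjustment moved the fork further from 630.2 Hz — it was already below the reference.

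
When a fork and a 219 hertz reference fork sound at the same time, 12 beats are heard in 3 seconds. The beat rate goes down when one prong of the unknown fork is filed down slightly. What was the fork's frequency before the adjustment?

215 Hz

Beat frequency = 12/3 = 4 Hz.
|f − 219| = 4, so the fork was at either 215 Hz or 223 Hz.
Filing a prong removes mass and raises the fork's frequency; the adjustment raises the fork's frequency.
The beat rate fell, so the adjustment moved the fork toward 219 Hz — it must have started below the reference.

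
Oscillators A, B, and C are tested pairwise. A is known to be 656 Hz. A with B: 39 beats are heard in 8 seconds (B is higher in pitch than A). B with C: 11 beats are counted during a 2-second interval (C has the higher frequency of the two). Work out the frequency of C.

A–B: Beat frequency = 39/8 = 4.875 Hz.
B is above A, so f_B = 656 + 4.875 = 660.875 Hz.
B–C: Beat frequency = 11/2 = 5.5 Hz.
C is above B, so f_C = 660.875 + 5.5 = 666.375 Hz.

666.375 Hz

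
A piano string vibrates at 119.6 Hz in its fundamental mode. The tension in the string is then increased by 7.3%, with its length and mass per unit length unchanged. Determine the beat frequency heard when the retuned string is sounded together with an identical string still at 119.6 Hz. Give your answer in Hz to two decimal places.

4.29 Hz

For a string, f ∝ √T, so the new frequency is 119.6·√1.073 = 123.8885 Hz.
f_beat = |123.8885 − 119.6| = 4.29 Hz.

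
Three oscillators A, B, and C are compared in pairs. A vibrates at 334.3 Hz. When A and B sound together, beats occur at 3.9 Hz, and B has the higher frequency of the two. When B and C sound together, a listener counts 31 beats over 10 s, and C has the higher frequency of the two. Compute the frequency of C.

341.3 Hz

B is above A, so f_B = 334.3 + 3.9 = 338.2 Hz.
B–C: Beat frequency = 31/10 = 3.1 Hz.
C is above B, so f_C = 338.2 + 3.1 = 341.3 Hz.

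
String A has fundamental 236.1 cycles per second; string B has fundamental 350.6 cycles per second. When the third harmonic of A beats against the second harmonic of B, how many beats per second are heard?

7.1 Hz

Third harmonic of the first: 3·236.1 = 708.3 Hz.
Second harmonic of the second: 2·350.6 = 701.2 Hz.
f_beat = |708.3 − 701.2| = 7.1 Hz.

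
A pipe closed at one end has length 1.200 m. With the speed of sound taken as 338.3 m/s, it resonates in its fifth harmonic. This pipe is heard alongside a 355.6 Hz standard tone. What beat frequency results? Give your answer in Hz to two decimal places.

Closed pipe (odd harmonics): f_n = n·v/(4L) = 5·338.3/(4·1.200) = 352.3958 Hz.
f_beat = |352.3958 − 355.6| = 3.20 Hz.

3.20 Hz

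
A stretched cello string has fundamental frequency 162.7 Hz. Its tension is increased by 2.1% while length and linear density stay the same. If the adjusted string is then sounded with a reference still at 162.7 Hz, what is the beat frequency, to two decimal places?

For a string, f ∝ √T, so the new frequency is 162.7·√1.021 = 164.3995 Hz.
f_beat = |164.3995 − 162.7| = 1.70 Hz.

1.70 Hz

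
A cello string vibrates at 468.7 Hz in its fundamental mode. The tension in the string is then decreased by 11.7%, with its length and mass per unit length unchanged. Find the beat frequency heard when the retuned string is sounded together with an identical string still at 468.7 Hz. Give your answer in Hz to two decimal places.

For a string, f ∝ √T, so the new frequency is 468.7·√0.883 = 440.4284 Hz.
f_beat = |440.4284 − 468.7| = 28.27 Hz.

28.27 Hz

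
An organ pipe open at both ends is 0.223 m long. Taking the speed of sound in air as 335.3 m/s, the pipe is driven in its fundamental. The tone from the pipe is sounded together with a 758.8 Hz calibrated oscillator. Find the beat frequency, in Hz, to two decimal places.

7.01 Hz

Open pipe: f_n = n·v/(2L) = 1·335.3/(2·0.223) = 751.7937 Hz.
f_beat = |751.7937 − 758.8| = 7.01 Hz.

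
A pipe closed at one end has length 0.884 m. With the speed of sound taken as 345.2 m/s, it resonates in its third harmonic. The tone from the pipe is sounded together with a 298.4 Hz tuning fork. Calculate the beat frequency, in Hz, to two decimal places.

Closed pipe (odd harmonics): f_n = n·v/(4L) = 3·345.2/(4·0.884) = 292.8733 Hz.
f_beat = |292.8733 − 298.4| = 5.53 Hz.

5.53 Hz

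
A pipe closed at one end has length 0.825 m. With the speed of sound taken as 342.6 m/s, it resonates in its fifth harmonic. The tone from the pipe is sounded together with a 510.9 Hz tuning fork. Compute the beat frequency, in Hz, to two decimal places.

8.19 Hz

Closed pipe (odd harmonics): f_n = n·v/(4L) = 5·342.6/(4·0.825) = 519.0909 Hz.
f_beat = |519.0909 − 510.9| = 8.19 Hz.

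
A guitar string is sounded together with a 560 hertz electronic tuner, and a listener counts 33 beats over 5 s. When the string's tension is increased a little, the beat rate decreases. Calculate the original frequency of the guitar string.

Beat frequency = 33/5 = 6.6 Hz.
|f − 560| = 6.6, so the guitar string was at either 553.4 Hz or 566.6 Hz.
Higher tension means higher frequency; the adjustment raises the guitar string's frequency.
The beat rate fell, so the adjustment moved the guitar string toward 560 Hz — it must have started below the reference.

553.4 Hz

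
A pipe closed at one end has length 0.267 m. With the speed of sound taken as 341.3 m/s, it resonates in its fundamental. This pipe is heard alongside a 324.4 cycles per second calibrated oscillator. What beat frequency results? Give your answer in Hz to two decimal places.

Closed pipe (odd harmonics): f_n = n·v/(4L) = 1·341.3/(4·0.267) = 319.5693 Hz.
f_beat = |319.5693 − 324.4| = 4.83 Hz.

4.83 Hz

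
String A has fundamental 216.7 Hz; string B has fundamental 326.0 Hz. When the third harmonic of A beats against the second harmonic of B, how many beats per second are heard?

Third harmonic of the first: 3·216.7 = 650.1 Hz.
Second harmonic of the second: 2·326.0 = 652.0 Hz.
f_beat = |650.1 − 652.0| = 1.9 Hz.

1.9 Hz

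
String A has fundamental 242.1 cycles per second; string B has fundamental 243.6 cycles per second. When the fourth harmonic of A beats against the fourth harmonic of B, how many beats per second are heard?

6.0 Hz

Fourth harmonic of the first: 4·242.1 = 968.4 Hz.
Fourth harmonic of the second: 4·243.6 = 974.4 Hz.
f_beat = |968.4 − 974.4| = 6.0 Hz.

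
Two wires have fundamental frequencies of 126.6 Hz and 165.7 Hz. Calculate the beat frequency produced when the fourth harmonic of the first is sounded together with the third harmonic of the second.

Fourth harmonic of the first: 4·126.6 = 506.4 Hz.
Third harmonic of the second: 3·165.7 = 497.1 Hz.
f_beat = |506.4 − 497.1| = 9.3 Hz.

9.3 Hz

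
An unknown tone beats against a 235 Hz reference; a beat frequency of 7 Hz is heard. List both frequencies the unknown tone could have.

228 Hz or 242 Hz

|f − 235| = 7, so f = 235 ± 7.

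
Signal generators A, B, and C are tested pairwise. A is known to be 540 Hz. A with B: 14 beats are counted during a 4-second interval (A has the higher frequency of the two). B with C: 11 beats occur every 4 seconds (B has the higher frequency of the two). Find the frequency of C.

533.75 Hz

A–B: Beat frequency = 14/4 = 3.5 Hz.
B is below A, so f_B = 540 − 3.5 = 536.5 Hz.
B–C: Beat frequency = 11/4 = 2.75 Hz.
C is below B, so f_C = 536.5 − 2.75 = 533.75 Hz.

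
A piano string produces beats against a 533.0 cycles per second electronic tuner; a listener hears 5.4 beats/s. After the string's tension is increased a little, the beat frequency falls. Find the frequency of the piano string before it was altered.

|f − 533.0| = 5.4, so the piano string was at either 527.6 Hz or 538.4 Hz.
Higher tension means higher frequency; the adjustment raises the piano string's frequency.
The beat rate fell, so the adjustment moved the piano string toward 533.0 Hz — it must have started below the reference.

527.6 Hz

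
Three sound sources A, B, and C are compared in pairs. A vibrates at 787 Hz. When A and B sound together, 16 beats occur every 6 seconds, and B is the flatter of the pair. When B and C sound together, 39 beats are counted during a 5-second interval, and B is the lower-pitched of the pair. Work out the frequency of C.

A–B: Beat frequency = 16/6 = 2.6667 Hz.
B is below A, so f_B = 787 − 2.6667 = 784.3333 Hz.
B–C: Beat frequency = 39/5 = 7.8 Hz.
C is above B, so f_C = 784.3333 + 7.8 = 792.1333 Hz.

792.1333 Hz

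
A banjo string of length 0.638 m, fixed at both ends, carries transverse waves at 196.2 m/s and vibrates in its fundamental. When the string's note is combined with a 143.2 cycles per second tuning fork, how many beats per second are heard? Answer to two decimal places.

10.56 Hz

For a string fixed at both ends, f_n = n·v/(2L) = 1·196.2/(2·0.638) = 153.7618 Hz.
f_beat = |153.7618 − 143.2| = 10.56 Hz.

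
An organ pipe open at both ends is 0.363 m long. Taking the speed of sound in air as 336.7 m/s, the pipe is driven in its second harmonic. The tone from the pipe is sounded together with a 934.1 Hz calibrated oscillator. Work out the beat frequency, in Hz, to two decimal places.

6.55 Hz

Open pipe: f_n = n·v/(2L) = 2·336.7/(2·0.363) = 927.5482 Hz.
f_beat = |927.5482 − 934.1| = 6.55 Hz.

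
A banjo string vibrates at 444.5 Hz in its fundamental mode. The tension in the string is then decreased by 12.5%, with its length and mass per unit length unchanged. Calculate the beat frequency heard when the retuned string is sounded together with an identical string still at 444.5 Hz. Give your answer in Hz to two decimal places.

For a string, f ∝ √T, so the new frequency is 444.5·√0.875 = 415.7917 Hz.
f_beat = |415.7917 − 444.5| = 28.71 Hz.

28.71 Hz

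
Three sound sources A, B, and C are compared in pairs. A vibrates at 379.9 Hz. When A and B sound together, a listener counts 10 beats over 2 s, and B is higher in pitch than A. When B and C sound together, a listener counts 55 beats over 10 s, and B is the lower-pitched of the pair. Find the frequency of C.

A–B: Beat frequency = 10/2 = 5 Hz.
B is above A, so f_B = 379.9 + 5 = 384.9 Hz.
B–C: Beat frequency = 55/10 = 5.5 Hz.
C is above B, so f_C = 384.9 + 5.5 = 390.4 Hz.

390.4 Hz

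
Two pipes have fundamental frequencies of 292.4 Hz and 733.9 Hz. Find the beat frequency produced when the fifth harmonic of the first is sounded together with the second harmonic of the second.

Fifth harmonic of the first: 5·292.4 = 1462.0 Hz.
Second harmonic of the second: 2·733.9 = 1467.8 Hz.
f_beat = |1462.0 − 1467.8| = 5.8 Hz.

5.8 Hz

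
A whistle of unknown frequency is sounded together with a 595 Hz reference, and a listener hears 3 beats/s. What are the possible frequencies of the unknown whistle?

|f − 595| = 3, so f = 595 ± 3.

592 Hz or 598 Hz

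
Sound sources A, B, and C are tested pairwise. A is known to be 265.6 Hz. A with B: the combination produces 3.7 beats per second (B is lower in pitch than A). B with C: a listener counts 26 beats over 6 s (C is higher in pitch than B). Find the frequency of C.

266.2333 Hz

B is below A, so f_B = 265.6 − 3.7 = 261.9 Hz.
B–C: Beat frequency = 26/6 = 4.3333 Hz.
C is above B, so f_C = 261.9 + 4.3333 = 266.2333 Hz.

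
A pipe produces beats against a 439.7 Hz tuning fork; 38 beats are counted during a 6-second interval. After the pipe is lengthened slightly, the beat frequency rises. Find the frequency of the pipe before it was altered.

Beat frequency = 38/6 = 6.3333 Hz.
|f − 439.7| = 6.3333, so the pipe was at either 433.3667 Hz or 446.0333 Hz.
A longer pipe has a lower fundamental; the adjustment lowers the pipe's frequency.
The beat rate rose, so the adjustment moved the pipe further from 439.7 Hz — it was already below the reference.

433.3667 Hz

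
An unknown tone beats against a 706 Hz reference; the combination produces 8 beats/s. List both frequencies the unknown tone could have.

|f − 706| = 8, so f = 706 ± 8.

698 Hz or 714 Hz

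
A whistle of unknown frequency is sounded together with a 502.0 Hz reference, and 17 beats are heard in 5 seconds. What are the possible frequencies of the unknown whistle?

498.6 Hz or 505.4 Hz

Beat frequency = 17/5 = 3.4 Hz.
|f − 502.0| = 3.4, so f = 502.0 ± 3.4.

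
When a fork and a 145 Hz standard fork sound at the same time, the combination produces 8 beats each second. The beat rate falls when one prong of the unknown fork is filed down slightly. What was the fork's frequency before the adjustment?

137 Hz

|f − 145| = 8, so the fork was at either 137 Hz or 153 Hz.
Filing a prong removes mass and raises the fork's frequency; the adjustment raises the fork's frequency.
The beat rate fell, so the adjustment moved the fork toward 145 Hz — it must have started below the reference.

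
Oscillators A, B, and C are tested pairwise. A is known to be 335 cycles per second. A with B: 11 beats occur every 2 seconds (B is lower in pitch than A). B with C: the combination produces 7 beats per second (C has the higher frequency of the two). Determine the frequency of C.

336.5 Hz

A–B: Beat frequency = 11/2 = 5.5 Hz.
B is below A, so f_B = 335 − 5.5 = 329.5 Hz.
C is above B, so f_C = 329.5 + 7 = 336.5 Hz.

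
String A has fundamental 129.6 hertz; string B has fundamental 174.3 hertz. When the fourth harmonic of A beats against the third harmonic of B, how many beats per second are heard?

4.5 Hz

Fourth harmonic of the first: 4·129.6 = 518.4 Hz.
Third harmonic of the second: 3·174.3 = 522.9 Hz.
f_beat = |518.4 − 522.9| = 4.5 Hz.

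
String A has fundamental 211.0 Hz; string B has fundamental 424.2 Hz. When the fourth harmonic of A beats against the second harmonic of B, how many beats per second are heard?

Fourth harmonic of the first: 4·211.0 = 844.0 Hz.
Second harmonic of the second: 2·424.2 = 848.4 Hz.
f_beat = |844.0 − 848.4| = 4.4 Hz.

4.4 Hz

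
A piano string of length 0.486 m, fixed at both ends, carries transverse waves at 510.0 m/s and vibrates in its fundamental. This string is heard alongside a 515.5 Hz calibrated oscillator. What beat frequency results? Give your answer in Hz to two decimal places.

9.19 Hz

For a string fixed at both ends, f_n = n·v/(2L) = 1·510.0/(2·0.486) = 524.6914 Hz.
f_beat = |524.6914 − 515.5| = 9.19 Hz.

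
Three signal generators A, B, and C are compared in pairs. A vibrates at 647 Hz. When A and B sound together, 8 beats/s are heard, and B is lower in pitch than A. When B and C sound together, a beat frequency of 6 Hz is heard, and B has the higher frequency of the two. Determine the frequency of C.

633 Hz

B is below A, so f_B = 647 − 8 = 639 Hz.
C is below B, so f_C = 639 − 6 = 633 Hz.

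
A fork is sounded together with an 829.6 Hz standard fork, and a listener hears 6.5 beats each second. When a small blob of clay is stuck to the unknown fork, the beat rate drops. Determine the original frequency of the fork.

836.1 Hz

|f − 829.6| = 6.5, so the fork was at either 823.1 Hz or 836.1 Hz.
Adding mass to a fork lowers its frequency; the adjustment lowers the fork's frequency.
The beat rate fell, so the adjustment moved the fork toward 829.6 Hz — it must have started above the reference.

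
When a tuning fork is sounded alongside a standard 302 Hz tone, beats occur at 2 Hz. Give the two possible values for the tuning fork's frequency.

|f − 302| = 2, so f = 302 ± 2.

300 Hz or 304 Hz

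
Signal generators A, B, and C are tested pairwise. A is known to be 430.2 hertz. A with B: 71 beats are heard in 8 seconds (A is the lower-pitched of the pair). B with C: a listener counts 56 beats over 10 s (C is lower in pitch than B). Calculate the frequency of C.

433.475 Hz

A–B: Beat frequency = 71/8 = 8.875 Hz.
B is above A, so f_B = 430.2 + 8.875 = 439.075 Hz.
B–C: Beat frequency = 56/10 = 5.6 Hz.
C is below B, so f_C = 439.075 − 5.6 = 433.475 Hz.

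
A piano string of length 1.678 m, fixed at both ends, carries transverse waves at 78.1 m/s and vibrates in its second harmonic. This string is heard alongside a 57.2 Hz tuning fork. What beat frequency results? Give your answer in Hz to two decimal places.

For a string fixed at both ends, f_n = n·v/(2L) = 2·78.1/(2·1.678) = 46.5435 Hz.
f_beat = |46.5435 − 57.2| = 10.66 Hz.

10.66 Hz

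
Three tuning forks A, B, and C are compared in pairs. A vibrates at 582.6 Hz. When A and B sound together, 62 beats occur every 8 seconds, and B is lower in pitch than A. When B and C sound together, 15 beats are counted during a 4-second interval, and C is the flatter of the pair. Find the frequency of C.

571.1 Hz

A–B: Beat frequency = 62/8 = 7.75 Hz.
B is below A, so f_B = 582.6 − 7.75 = 574.85 Hz.
B–C: Beat frequency = 15/4 = 3.75 Hz.
C is below B, so f_C = 574.85 − 3.75 = 571.1 Hz.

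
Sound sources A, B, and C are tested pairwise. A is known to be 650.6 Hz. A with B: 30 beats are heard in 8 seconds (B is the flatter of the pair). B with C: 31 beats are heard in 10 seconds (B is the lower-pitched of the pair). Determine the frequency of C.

A–B: Beat frequency = 30/8 = 3.75 Hz.
B is below A, so f_B = 650.6 − 3.75 = 646.85 Hz.
B–C: Beat frequency = 31/10 = 3.1 Hz.
C is above B, so f_C = 646.85 + 3.1 = 649.95 Hz.

649.95 Hz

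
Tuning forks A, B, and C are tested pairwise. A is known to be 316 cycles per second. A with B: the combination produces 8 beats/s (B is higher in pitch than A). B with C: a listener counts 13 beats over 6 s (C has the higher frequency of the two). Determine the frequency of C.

B is above A, so f_B = 316 + 8 = 324 Hz.
B–C: Beat frequency = 13/6 = 2.1667 Hz.
C is above B, so f_C = 324 + 2.1667 = 326.1667 Hz.

326.1667 Hz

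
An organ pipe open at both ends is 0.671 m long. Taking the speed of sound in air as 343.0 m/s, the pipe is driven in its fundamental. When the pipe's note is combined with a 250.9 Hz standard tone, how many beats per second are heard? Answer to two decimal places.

Open pipe: f_n = n·v/(2L) = 1·343.0/(2·0.671) = 255.5887 Hz.
f_beat = |255.5887 − 250.9| = 4.69 Hz.

4.69 Hz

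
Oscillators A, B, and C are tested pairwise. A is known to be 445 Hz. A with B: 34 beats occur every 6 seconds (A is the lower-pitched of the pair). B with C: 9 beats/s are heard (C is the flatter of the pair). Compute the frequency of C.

441.6667 Hz

A–B: Beat frequency = 34/6 = 5.6667 Hz.
B is above A, so f_B = 445 + 5.6667 = 450.6667 Hz.
C is below B, so f_C = 450.6667 − 9 = 441.6667 Hz.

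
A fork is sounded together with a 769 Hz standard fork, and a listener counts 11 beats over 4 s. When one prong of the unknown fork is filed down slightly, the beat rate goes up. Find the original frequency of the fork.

Beat frequency = 11/4 = 2.75 Hz.
|f − 769| = 2.75, so the fork was at either 766.25 Hz or 771.75 Hz.
Filing a prong removes mass and raises the fork's frequency; the adjustment raises the fork's frequency.
The beat rate rose, so the adjustment moved the fork further from 769 Hz — it was already above the reference.

771.75 Hz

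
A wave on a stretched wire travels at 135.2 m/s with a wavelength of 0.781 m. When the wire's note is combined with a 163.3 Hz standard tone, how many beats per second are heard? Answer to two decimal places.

9.81 Hz

Source frequency f = v/λ = 135.2/0.781 = 173.1114 Hz.
f_beat = |173.1114 − 163.3| = 9.81 Hz.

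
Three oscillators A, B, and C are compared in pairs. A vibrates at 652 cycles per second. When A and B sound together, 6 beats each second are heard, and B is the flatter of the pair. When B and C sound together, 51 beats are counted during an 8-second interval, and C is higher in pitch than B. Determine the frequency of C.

B is below A, so f_B = 652 − 6 = 646 Hz.
B–C: Beat frequency = 51/8 = 6.375 Hz.
C is above B, so f_C = 646 + 6.375 = 652.375 Hz.

652.375 Hz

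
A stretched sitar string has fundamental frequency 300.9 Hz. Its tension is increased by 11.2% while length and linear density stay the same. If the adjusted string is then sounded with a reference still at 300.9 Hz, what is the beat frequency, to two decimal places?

For a string, f ∝ √T, so the new frequency is 300.9·√1.112 = 317.3033 Hz.
f_beat = |317.3033 − 300.9| = 16.40 Hz.

16.40 Hz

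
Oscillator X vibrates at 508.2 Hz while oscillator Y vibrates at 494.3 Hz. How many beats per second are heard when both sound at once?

f_beat = |f₁ − f₂|.
|508.2 − 494.3| = 13.9 Hz.

13.9 Hz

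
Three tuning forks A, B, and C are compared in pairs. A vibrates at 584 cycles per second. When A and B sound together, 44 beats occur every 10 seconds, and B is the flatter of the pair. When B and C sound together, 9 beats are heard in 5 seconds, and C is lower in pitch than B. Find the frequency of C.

577.8 Hz

A–B: Beat frequency = 44/10 = 4.4 Hz.
B is below A, so f_B = 584 − 4.4 = 579.6 Hz.
B–C: Beat frequency = 9/5 = 1.8 Hz.
C is below B, so f_C = 579.6 − 1.8 = 577.8 Hz.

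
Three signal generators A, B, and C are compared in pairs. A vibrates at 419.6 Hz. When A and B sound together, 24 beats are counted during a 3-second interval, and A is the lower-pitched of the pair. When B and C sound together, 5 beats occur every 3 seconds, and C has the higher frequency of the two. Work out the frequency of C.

A–B: Beat frequency = 24/3 = 8 Hz.
B is above A, so f_B = 419.6 + 8 = 427.6 Hz.
B–C: Beat frequency = 5/3 = 1.6667 Hz.
C is above B, so f_C = 427.6 + 1.6667 = 429.2667 Hz.

429.2667 Hz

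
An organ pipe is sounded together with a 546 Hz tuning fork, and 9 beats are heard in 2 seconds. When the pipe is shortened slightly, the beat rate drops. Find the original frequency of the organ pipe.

Beat frequency = 9/2 = 4.5 Hz.
|f − 546| = 4.5, so the organ pipe was at either 541.5 Hz or 550.5 Hz.
A shorter pipe has a higher fundamental; the adjustment raises the organ pipe's frequency.
The beat rate fell, so the adjustment moved the organ pipe toward 546 Hz — it must have started below the reference.

541.5 Hz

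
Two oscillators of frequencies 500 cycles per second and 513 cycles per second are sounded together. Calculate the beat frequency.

f_beat = |f₁ − f₂|.
|500 − 513| = 13 Hz.

13 Hz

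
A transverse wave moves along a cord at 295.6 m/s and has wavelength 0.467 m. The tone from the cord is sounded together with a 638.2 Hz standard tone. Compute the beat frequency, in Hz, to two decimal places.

5.22 Hz

Source frequency f = v/λ = 295.6/0.467 = 632.9764 Hz.
f_beat = |632.9764 − 638.2| = 5.22 Hz.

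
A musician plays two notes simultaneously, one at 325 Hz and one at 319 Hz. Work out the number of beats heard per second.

6 Hz

f_beat = |f₁ − f₂|.
|325 − 319| = 6 Hz.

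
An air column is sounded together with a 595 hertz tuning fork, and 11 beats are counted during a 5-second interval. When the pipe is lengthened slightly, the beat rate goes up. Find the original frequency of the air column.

592.8 Hz

Beat frequency = 11/5 = 2.2 Hz.
|f − 595| = 2.2, so the air column was at either 592.8 Hz or 597.2 Hz.
A longer pipe has a lower fundamental; the adjustment lowers the air column's frequency.
The beat rate rose, so the adjustment moved the air column further from 595 Hz — it was already below the reference.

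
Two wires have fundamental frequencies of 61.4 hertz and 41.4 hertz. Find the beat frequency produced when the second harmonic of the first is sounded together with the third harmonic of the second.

1.4 Hz

Second harmonic of the first: 2·61.4 = 122.8 Hz.
Third harmonic of the second: 3·41.4 = 124.2 Hz.
f_beat = |122.8 − 124.2| = 1.4 Hz.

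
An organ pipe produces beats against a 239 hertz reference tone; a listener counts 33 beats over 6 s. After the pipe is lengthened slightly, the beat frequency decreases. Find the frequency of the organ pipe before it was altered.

Beat frequency = 33/6 = 5.5 Hz.
|f − 239| = 5.5, so the organ pipe was at either 233.5 Hz or 244.5 Hz.
A longer pipe has a lower fundamental; the adjustment lowers the organ pipe's frequency.
The beat rate fell, so the adjustment moved the organ pipe toward 239 Hz — it must have started above the reference.

244.5 Hz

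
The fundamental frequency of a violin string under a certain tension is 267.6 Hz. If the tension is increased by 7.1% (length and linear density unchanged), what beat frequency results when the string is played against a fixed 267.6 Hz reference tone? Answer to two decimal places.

For a string, f ∝ √T, so the new frequency is 267.6·√1.071 = 276.9369 Hz.
f_beat = |276.9369 − 267.6| = 9.34 Hz.

9.34 Hz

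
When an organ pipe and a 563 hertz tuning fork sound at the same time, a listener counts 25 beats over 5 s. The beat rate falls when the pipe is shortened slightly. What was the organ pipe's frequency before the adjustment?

Beat frequency = 25/5 = 5 Hz.
|f − 563| = 5, so the organ pipe was at either 558 Hz or 568 Hz.
A shorter pipe has a higher fundamental; the adjustment raises the organ pipe's frequency.
The beat rate fell, so the adjustment moved the organ pipe toward 563 Hz — it must have started below the reference.

558 Hz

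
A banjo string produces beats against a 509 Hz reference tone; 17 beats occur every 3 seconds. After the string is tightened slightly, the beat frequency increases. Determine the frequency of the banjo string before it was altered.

Beat frequency = 17/3 = 5.6667 Hz.
|f − 509| = 5.6667, so the banjo string was at either 503.3333 Hz or 514.6667 Hz.
Increasing tension raises a string's frequency; the adjustment raises the banjo string's frequency.
The beat rate rose, so the adjustment moved the banjo string further from 509 Hz — it was already above the reference.

514.6667 Hz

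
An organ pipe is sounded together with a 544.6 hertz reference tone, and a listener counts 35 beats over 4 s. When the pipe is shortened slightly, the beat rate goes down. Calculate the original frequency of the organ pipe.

535.85 Hz

Beat frequency = 35/4 = 8.75 Hz.
|f − 544.6| = 8.75, so the organ pipe was at either 535.85 Hz or 553.35 Hz.
A shorter pipe has a higher fundamental; the adjustment raises the organ pipe's frequency.
The beat rate fell, so the adjustment moved the organ pipe toward 544.6 Hz — it must have started below the reference.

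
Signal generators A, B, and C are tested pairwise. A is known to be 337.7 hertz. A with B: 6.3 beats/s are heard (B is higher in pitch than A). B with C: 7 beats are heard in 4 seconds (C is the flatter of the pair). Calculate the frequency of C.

B is above A, so f_B = 337.7 + 6.3 = 344 Hz.
B–C: Beat frequency = 7/4 = 1.75 Hz.
C is below B, so f_C = 344 − 1.75 = 342.25 Hz.

342.25 Hz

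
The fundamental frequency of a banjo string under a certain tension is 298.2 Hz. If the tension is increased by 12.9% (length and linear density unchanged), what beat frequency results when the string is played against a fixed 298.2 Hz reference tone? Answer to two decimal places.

For a string, f ∝ √T, so the new frequency is 298.2·√1.129 = 316.8507 Hz.
f_beat = |316.8507 − 298.2| = 18.65 Hz.

18.65 Hz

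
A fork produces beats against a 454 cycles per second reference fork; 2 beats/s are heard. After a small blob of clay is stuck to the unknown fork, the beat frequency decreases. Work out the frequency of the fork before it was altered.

|f − 454| = 2, so the fork was at either 452 Hz or 456 Hz.
Adding mass to a fork lowers its frequency; the adjustment lowers the fork's frequency.
The beat rate fell, so the adjustment moved the fork toward 454 Hz — it must have started above the reference.

456 Hz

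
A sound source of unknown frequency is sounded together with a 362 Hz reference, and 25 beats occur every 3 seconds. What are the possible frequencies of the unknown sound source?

Beat frequency = 25/3 = 8.3333 Hz.
|f − 362| = 8.3333, so f = 362 ± 8.3333.

353.6667 Hz or 370.3333 Hz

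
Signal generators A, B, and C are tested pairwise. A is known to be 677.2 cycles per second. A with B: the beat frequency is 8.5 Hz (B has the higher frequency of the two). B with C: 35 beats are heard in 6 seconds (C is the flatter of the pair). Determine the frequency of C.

B is above A, so f_B = 677.2 + 8.5 = 685.7 Hz.
B–C: Beat frequency = 35/6 = 5.8333 Hz.
C is below B, so f_C = 685.7 − 5.8333 = 679.8667 Hz.

679.8667 Hz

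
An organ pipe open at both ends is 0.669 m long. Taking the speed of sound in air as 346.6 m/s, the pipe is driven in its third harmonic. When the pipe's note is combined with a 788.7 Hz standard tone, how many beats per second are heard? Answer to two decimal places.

11.57 Hz

Open pipe: f_n = n·v/(2L) = 3·346.6/(2·0.669) = 777.1300 Hz.
f_beat = |777.1300 − 788.7| = 11.57 Hz.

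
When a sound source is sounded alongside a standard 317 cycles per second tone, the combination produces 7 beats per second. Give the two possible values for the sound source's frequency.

310 Hz or 324 Hz

|f − 317| = 7, so f = 317 ± 7.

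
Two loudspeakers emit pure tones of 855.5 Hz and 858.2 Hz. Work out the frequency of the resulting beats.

2.7 Hz

f_beat = |f₁ − f₂|.
|855.5 − 858.2| = 2.7 Hz.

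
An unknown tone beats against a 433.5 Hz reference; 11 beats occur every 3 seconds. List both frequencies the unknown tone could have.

Beat frequency = 11/3 = 3.6667 Hz.
|f − 433.5| = 3.6667, so f = 433.5 ± 3.6667.

429.8333 Hz or 437.1667 Hz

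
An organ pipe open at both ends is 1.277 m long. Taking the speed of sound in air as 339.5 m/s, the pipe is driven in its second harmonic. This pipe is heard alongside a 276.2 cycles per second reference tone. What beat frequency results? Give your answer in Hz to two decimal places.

Open pipe: f_n = n·v/(2L) = 2·339.5/(2·1.277) = 265.8575 Hz.
f_beat = |265.8575 − 276.2| = 10.34 Hz.

10.34 Hz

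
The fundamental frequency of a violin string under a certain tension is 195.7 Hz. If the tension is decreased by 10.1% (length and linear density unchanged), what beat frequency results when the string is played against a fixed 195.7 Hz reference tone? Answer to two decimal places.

For a string, f ∝ √T, so the new frequency is 195.7·√0.899 = 185.5541 Hz.
f_beat = |185.5541 − 195.7| = 10.15 Hz.

10.15 Hz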